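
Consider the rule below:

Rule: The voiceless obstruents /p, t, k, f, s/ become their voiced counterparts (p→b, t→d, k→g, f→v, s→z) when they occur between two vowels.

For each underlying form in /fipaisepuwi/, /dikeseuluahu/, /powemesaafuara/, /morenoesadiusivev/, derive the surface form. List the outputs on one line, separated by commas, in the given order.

/fipaisepuwi/: /p/ is a voiceless obstruent between vowels /i/ and /a/, so it voices to [b]. /s/ is a voiceless obstruent between vowels /i/ and /e/, so it voices to [z]. /p/ is a voiceless obstruent between vowels /e/ and /u/, so it voices to [b]. → [fibaizebuwi].
/dikeseuluahu/: /k/ is a voiceless obstruent between vowels /i/ and /e/, so it voices to [g]. /s/ is a voiceless obstruent between vowels /e/ and /e/, so it voices to [z]. → [digezeuluahu].
/powemesaafuara/: /s/ is a voiceless obstruent between vowels /e/ and /a/, so it voices to [z]. /f/ is a voiceless obstruent between vowels /a/ and /u/, so it voices to [v]. → [powemezaavuara].
/morenoesadiusivev/: /s/ is a voiceless obstruent between vowels /e/ and /a/, so it voices to [z]. /s/ is a voiceless obstruent between vowels /u/ and /i/, so it voices to [z]. → [morenoezadiuzivev].

fibaizebuwi, digezeuluahu, powemezaavuara, morenoezadiuzivev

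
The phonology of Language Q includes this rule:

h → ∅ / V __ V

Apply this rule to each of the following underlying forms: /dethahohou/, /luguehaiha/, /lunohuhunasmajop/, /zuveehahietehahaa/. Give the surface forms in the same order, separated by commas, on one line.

/dethahohou/: /h/ occurs between vowels /a/ and /o/, so it deletes. /h/ occurs between vowels /o/ and /o/, so it deletes. → [dethaoou].
/luguehaiha/: /h/ occurs between vowels /e/ and /a/, so it deletes. /h/ occurs between vowels /i/ and /a/, so it deletes. → [lugueaia].
/lunohuhunasmajop/: /h/ occurs between vowels /o/ and /u/, so it deletes. /h/ occurs between vowels /u/ and /u/, so it deletes. → [lunouunasmajop].
/zuveehahietehahaa/: /h/ occurs between vowels /e/ and /a/, so it deletes. /h/ occurs between vowels /a/ and /i/, so it deletes. /h/ occurs between vowels /e/ and /a/, so it deletes. /h/ occurs between vowels /a/ and /a/, so it deletes. → [zuveeaieteaaa].

dethaoou, lugueaia, lunouunasmajop, zuveeaieteaaa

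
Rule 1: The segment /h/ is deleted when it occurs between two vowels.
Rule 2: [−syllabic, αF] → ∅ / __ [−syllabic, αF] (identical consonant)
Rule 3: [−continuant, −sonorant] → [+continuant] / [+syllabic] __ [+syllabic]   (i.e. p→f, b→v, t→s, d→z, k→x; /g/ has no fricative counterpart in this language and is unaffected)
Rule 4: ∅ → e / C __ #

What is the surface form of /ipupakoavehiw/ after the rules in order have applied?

Rule 1 (intervocalic h-deletion): /h/ occurs between vowels /e/ and /i/, so it deletes. /ipupakoavehiw/ → ipupakoaveiw.
Rule 2 (degemination): no segment meets the environment; /ipupakoaveiw/ is unchanged.
Rule 3 (intervocalic spirantization): /p/ is a stop between vowels /i/ and /u/, so it spirantizes to the fricative [f]. /p/ is a stop between vowels /u/ and /a/, so it spirantizes to the fricative [f]. /k/ is a stop between vowels /a/ and /o/, so it spirantizes to the fricative [x]. /ipupakoaveiw/ → ifufaxoaveiw.
Rule 4 (final e-epenthesis): the form ends in the consonant /w/, so [e] is inserted word-finally. /ifufaxoaveiw/ → ifufaxoaveiwe.

ifufaxoaveiwe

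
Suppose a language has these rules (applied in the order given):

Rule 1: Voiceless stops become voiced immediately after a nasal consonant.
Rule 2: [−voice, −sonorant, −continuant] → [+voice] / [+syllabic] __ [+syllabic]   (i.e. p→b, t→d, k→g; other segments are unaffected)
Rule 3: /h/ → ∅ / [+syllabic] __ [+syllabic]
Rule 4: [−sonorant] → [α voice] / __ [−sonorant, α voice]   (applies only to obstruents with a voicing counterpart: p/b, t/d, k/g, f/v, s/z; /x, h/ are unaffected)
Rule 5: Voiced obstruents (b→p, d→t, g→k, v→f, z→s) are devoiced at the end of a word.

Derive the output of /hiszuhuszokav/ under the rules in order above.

hizzuuzzogaf

Rule 1 (post-nasal voicing): no segment meets the environment; /hiszuhuszokav/ is unchanged.
Rule 2 (intervocalic voicing): /k/ is a voiceless stop between vowels /o/ and /a/, so it voices to [g]. /hiszuhuszokav/ → hiszuhuszogav.
Rule 3 (intervocalic h-deletion): /h/ occurs between vowels /u/ and /u/, so it deletes. /hiszuhuszogav/ → hiszuuszogav.
Rule 4 (regressive voicing assimilation): /s/ precedes the voiced obstruent /z/, so it voices to [z] by assimilation. /s/ precedes the voiced obstruent /z/, so it voices to [z] by assimilation. /hiszuuszogav/ → hizzuuzzogav.
Rule 5 (final devoicing): /v/ is a voiced obstruent in word-final position, so it devoices to [f]. /hizzuuzzogav/ → hizzuuzzogaf.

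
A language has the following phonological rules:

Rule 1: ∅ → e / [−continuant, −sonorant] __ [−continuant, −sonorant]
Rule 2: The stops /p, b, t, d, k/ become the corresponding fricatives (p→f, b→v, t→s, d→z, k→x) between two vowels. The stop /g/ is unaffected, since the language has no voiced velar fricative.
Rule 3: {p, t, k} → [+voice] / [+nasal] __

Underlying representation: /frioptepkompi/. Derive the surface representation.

Rule 1 (stop-cluster e-epenthesis): /p/ and /t/ form a stop–stop cluster, so [e] is inserted between them. /p/ and /k/ form a stop–stop cluster, so [e] is inserted between them. /frioptepkompi/ → friopetepekompi.
Rule 2 (intervocalic spirantization): /p/ is a stop between vowels /o/ and /e/, so it spirantizes to the fricative [f]. /t/ is a stop between vowels /e/ and /e/, so it spirantizes to the fricative [s]. /p/ is a stop between vowels /e/ and /e/, so it spirantizes to the fricative [f]. /k/ is a stop between vowels /e/ and /o/, so it spirantizes to the fricative [x]. /friopetepekompi/ → friofesefexompi.
Rule 3 (post-nasal voicing): /p/ is a voiceless stop immediately after the nasal /m/, so it voices to [b]. /friofesefexompi/ → friofesefexombi.

friofesefexombi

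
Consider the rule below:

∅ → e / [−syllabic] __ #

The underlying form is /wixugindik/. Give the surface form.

the form ends in the consonant /k/, so [e] is inserted word-finally.
Surface form: [wixugindike].

wixugindike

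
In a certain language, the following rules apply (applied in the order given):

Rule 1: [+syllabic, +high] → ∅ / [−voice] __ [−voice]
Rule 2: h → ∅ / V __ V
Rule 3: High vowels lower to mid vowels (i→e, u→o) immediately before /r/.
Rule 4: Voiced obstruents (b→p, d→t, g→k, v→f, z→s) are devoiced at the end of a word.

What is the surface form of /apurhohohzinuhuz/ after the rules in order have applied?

Rule 1 (high vowel syncope): no segment meets the environment; /apurhohohzinuhuz/ is unchanged.
Rule 2 (intervocalic h-deletion): /h/ occurs between vowels /o/ and /o/, so it deletes. /h/ occurs between vowels /u/ and /u/, so it deletes. /apurhohohzinuhuz/ → apurhoohzinuuz.
Rule 3 (pre-rhotic lowering): /u/ is a high vowel immediately before /r/, so it lowers to [o]. /apurhoohzinuuz/ → aporhoohzinuuz.
Rule 4 (final devoicing): /z/ is a voiced obstruent in word-final position, so it devoices to [s]. /aporhoohzinuuz/ → aporhoohzinuus.

aporhoohzinuus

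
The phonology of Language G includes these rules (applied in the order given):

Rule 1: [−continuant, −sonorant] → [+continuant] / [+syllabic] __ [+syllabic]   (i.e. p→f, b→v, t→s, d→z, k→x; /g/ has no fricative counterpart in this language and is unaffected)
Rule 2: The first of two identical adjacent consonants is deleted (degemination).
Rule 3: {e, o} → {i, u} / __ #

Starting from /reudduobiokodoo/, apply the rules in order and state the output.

Rule 1 (intervocalic spirantization): /b/ is a stop between vowels /o/ and /i/, so it spirantizes to the fricative [v]. /k/ is a stop between vowels /o/ and /o/, so it spirantizes to the fricative [x]. /d/ is a stop between vowels /o/ and /o/, so it spirantizes to the fricative [z]. /reudduobiokodoo/ → reudduovioxozoo.
Rule 2 (degemination): /dd/ is a geminate; the first /d/ deletes. /reudduovioxozoo/ → reuduovioxozoo.
Rule 3 (final vowel raising): /o/ is a mid vowel in word-final position, so it raises to [u]. /reuduovioxozoo/ → reuduovioxozou.

reuduovioxozou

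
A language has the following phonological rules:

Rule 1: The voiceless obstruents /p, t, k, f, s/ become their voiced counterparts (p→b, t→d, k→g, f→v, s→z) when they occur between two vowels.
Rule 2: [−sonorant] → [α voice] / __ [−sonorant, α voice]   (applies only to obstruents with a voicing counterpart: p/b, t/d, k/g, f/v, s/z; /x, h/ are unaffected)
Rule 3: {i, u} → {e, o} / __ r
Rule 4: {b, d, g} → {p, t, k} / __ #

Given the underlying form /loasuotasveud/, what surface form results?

Rule 1 (intervocalic voicing): /s/ is a voiceless obstruent between vowels /a/ and /u/, so it voices to [z]. /t/ is a voiceless obstruent between vowels /o/ and /a/, so it voices to [d]. /loasuotasveud/ → loazuodasveud.
Rule 2 (regressive voicing assimilation): /s/ precedes the voiced obstruent /v/, so it voices to [z] by assimilation. /loazuodasveud/ → loazuodazveud.
Rule 3 (pre-rhotic lowering): no segment meets the environment; /loazuodazveud/ is unchanged.
Rule 4 (final devoicing): /d/ is a voiced stop in word-final position, so it devoices to [t]. /loazuodazveud/ → loazuodazveut.

loazuodazveut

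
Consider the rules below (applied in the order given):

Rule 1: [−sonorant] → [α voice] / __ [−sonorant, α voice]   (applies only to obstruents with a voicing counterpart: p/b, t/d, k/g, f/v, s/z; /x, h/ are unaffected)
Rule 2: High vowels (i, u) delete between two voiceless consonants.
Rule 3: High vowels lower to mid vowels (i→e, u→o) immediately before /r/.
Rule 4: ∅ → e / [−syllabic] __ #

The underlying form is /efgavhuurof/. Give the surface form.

evgafhuorofe

Rule 1 (regressive voicing assimilation): /f/ precedes the voiced obstruent /g/, so it voices to [v] by assimilation. /v/ precedes the voiceless obstruent /h/, so it devoices to [f] by assimilation. /efgavhuurof/ → evgafhuurof.
Rule 2 (high vowel syncope): no segment meets the environment; /evgafhuurof/ is unchanged.
Rule 3 (pre-rhotic lowering): /u/ is a high vowel immediately before /r/, so it lowers to [o]. /evgafhuurof/ → evgafhuorof.
Rule 4 (final e-epenthesis): the form ends in the consonant /f/, so [e] is inserted word-finally. /evgafhuorof/ → evgafhuorofe.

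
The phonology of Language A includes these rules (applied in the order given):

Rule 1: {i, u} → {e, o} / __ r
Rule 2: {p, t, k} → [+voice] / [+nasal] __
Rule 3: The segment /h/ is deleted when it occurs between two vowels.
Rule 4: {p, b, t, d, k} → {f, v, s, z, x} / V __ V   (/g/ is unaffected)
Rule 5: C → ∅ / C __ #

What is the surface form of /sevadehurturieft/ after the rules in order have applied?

sevazeortorief

Rule 1 (pre-rhotic lowering): /u/ is a high vowel immediately before /r/, so it lowers to [o]. /u/ is a high vowel immediately before /r/, so it lowers to [o]. /sevadehurturieft/ → sevadehortorieft.
Rule 2 (post-nasal voicing): no segment meets the environment; /sevadehortorieft/ is unchanged.
Rule 3 (intervocalic h-deletion): /h/ occurs between vowels /e/ and /o/, so it deletes. /sevadehortorieft/ → sevadeortorieft.
Rule 4 (intervocalic spirantization): /d/ is a stop between vowels /a/ and /e/, so it spirantizes to the fricative [z]. /sevadeortorieft/ → sevazeortorieft.
Rule 5 (final cluster simplification): /t/ is the second consonant of a word-final cluster /ft/, so it deletes. /sevazeortorieft/ → sevazeortorief.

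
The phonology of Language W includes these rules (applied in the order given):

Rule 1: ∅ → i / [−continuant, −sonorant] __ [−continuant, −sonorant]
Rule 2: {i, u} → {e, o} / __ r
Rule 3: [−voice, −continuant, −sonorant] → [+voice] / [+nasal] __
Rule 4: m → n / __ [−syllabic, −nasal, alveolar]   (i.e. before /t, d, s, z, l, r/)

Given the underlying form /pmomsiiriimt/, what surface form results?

Rule 1 (stop-cluster i-epenthesis): no segment meets the environment; /pmomsiiriimt/ is unchanged.
Rule 2 (pre-rhotic lowering): /i/ is a high vowel immediately before /r/, so it lowers to [e]. /pmomsiiriimt/ → pmomsieriimt.
Rule 3 (post-nasal voicing): /t/ is a voiceless stop immediately after the nasal /m/, so it voices to [d]. /pmomsieriimt/ → pmomsieriimd.
Rule 4 (nasal place assimilation): /m/ precedes the alveolar consonant /s/, so it assimilates in place to [n]. /m/ precedes the alveolar consonant /d/, so it assimilates in place to [n]. /pmomsieriimd/ → pmonsieriind.

pmonsieriind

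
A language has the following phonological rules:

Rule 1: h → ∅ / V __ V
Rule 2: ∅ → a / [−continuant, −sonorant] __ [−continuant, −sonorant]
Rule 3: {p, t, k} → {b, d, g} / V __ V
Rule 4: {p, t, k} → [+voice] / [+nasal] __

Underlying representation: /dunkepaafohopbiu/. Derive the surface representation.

dungebaafoobabiu

Rule 1 (intervocalic h-deletion): /h/ occurs between vowels /o/ and /o/, so it deletes. /dunkepaafohopbiu/ → dunkepaafoopbiu.
Rule 2 (stop-cluster a-epenthesis): /p/ and /b/ form a stop–stop cluster, so [a] is inserted between them. /dunkepaafoopbiu/ → dunkepaafoopabiu.
Rule 3 (intervocalic voicing): /p/ is a voiceless stop between vowels /e/ and /a/, so it voices to [b]. /p/ is a voiceless stop between vowels /o/ and /a/, so it voices to [b]. /dunkepaafoopabiu/ → dunkebaafoobabiu.
Rule 4 (post-nasal voicing): /k/ is a voiceless stop immediately after the nasal /n/, so it voices to [g]. /dunkebaafoobabiu/ → dungebaafoobabiu.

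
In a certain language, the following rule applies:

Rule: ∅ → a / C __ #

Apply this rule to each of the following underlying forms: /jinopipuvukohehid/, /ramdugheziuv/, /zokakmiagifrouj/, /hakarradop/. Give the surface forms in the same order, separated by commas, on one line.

jinopipuvukohehida, ramdugheziuva, zokakmiagifrouja, hakarradopa

/jinopipuvukohehid/: the form ends in the consonant /d/, so [a] is inserted word-finally. → [jinopipuvukohehida].
/ramdugheziuv/: the form ends in the consonant /v/, so [a] is inserted word-finally. → [ramdugheziuva].
/zokakmiagifrouj/: the form ends in the consonant /j/, so [a] is inserted word-finally. → [zokakmiagifrouja].
/hakarradop/: the form ends in the consonant /p/, so [a] is inserted word-finally. → [hakarradopa].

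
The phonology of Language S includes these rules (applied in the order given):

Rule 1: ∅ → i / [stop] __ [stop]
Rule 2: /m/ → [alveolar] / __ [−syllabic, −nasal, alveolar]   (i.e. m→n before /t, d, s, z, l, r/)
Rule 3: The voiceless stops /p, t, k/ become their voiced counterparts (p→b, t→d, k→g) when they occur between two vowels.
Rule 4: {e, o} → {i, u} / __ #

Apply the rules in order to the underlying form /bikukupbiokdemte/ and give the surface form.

bigugubibiogidenti

Rule 1 (stop-cluster i-epenthesis): /p/ and /b/ form a stop–stop cluster, so [i] is inserted between them. /k/ and /d/ form a stop–stop cluster, so [i] is inserted between them. /bikukupbiokdemte/ → bikukupibiokidemte.
Rule 2 (nasal place assimilation): /m/ precedes the alveolar consonant /t/, so it assimilates in place to [n]. /bikukupibiokidemte/ → bikukupibiokidente.
Rule 3 (intervocalic voicing): /k/ is a voiceless stop between vowels /i/ and /u/, so it voices to [g]. /k/ is a voiceless stop between vowels /u/ and /u/, so it voices to [g]. /p/ is a voiceless stop between vowels /u/ and /i/, so it voices to [b]. /k/ is a voiceless stop between vowels /o/ and /i/, so it voices to [g]. /bikukupibiokidente/ → bigugubibiogidente.
Rule 4 (final vowel raising): /e/ is a mid vowel in word-final position, so it raises to [i]. /bigugubibiogidente/ → bigugubibiogidenti.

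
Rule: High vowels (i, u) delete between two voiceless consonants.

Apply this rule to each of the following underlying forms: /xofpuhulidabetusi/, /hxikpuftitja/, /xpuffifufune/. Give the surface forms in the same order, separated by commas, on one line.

xofphulidabetsi, hxkpfttja, xpffffune

/xofpuhulidabetusi/: /u/ is a high vowel flanked by voiceless consonants /p/ and /h/, so it deletes. /u/ is a high vowel flanked by voiceless consonants /t/ and /s/, so it deletes. → [xofphulidabetsi].
/hxikpuftitja/: /i/ is a high vowel flanked by voiceless consonants /x/ and /k/, so it deletes. /u/ is a high vowel flanked by voiceless consonants /p/ and /f/, so it deletes. /i/ is a high vowel flanked by voiceless consonants /t/ and /t/, so it deletes. → [hxkpfttja].
/xpuffifufune/: /u/ is a high vowel flanked by voiceless consonants /p/ and /f/, so it deletes. /i/ is a high vowel flanked by voiceless consonants /f/ and /f/, so it deletes. /u/ is a high vowel flanked by voiceless consonants /f/ and /f/, so it deletes. → [xpffffune].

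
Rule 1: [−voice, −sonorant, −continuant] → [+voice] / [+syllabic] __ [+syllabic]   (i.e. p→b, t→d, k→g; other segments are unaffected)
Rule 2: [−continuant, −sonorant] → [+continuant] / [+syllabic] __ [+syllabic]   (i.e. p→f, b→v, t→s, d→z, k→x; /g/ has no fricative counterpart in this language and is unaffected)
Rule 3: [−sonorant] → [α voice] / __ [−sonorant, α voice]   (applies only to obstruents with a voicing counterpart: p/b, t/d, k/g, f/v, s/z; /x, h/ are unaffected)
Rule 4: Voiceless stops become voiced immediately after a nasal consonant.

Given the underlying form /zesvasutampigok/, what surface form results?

Rule 1 (intervocalic voicing): /t/ is a voiceless stop between vowels /u/ and /a/, so it voices to [d]. /zesvasutampigok/ → zesvasudampigok.
Rule 2 (intervocalic spirantization): /d/ is a stop between vowels /u/ and /a/, so it spirantizes to the fricative [z]. /zesvasudampigok/ → zesvasuzampigok.
Rule 3 (regressive voicing assimilation): /s/ precedes the voiced obstruent /v/, so it voices to [z] by assimilation. /zesvasuzampigok/ → zezvasuzampigok.
Rule 4 (post-nasal voicing): /p/ is a voiceless stop immediately after the nasal /m/, so it voices to [b]. /zezvasuzampigok/ → zezvasuzambigok.

zezvasuzambigok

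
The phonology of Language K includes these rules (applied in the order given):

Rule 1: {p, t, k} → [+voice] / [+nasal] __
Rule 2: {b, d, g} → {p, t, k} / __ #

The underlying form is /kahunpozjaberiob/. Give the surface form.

kahunbozjaberiop

Rule 1 (post-nasal voicing): /p/ is a voiceless stop immediately after the nasal /n/, so it voices to [b]. /kahunpozjaberiob/ → kahunbozjaberiob.
Rule 2 (final devoicing): /b/ is a voiced stop in word-final position, so it devoices to [p]. /kahunbozjaberiob/ → kahunbozjaberiop.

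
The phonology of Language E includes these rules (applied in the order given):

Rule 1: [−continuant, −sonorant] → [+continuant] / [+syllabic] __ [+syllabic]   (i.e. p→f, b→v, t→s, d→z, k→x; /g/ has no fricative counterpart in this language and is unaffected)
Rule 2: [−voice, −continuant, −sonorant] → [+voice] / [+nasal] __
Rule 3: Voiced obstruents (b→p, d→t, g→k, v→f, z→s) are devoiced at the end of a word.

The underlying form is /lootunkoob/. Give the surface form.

loosungoop

Rule 1 (intervocalic spirantization): /t/ is a stop between vowels /o/ and /u/, so it spirantizes to the fricative [s]. /lootunkoob/ → loosunkoob.
Rule 2 (post-nasal voicing): /k/ is a voiceless stop immediately after the nasal /n/, so it voices to [g]. /loosunkoob/ → loosungoob.
Rule 3 (final devoicing): /b/ is a voiced obstruent in word-final position, so it devoices to [p]. /loosungoob/ → loosungoop.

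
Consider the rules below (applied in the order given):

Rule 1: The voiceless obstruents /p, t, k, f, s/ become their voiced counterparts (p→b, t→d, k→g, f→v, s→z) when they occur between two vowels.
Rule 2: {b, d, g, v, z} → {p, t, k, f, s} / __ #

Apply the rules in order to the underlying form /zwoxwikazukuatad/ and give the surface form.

zwoxwigazuguadat

Rule 1 (intervocalic voicing): /k/ is a voiceless obstruent between vowels /i/ and /a/, so it voices to [g]. /k/ is a voiceless obstruent between vowels /u/ and /u/, so it voices to [g]. /t/ is a voiceless obstruent between vowels /a/ and /a/, so it voices to [d]. /zwoxwikazukuatad/ → zwoxwigazuguadad.
Rule 2 (final devoicing): /d/ is a voiced obstruent in word-final position, so it devoices to [t]. /zwoxwigazuguadad/ → zwoxwigazuguadat.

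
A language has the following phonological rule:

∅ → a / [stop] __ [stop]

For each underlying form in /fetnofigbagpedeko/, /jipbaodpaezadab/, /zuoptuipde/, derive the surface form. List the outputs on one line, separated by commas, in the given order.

fetnofigabagapedeko, jipabaodapaezadab, zuopatuipade

/fetnofigbagpedeko/: /g/ and /b/ form a stop–stop cluster, so [a] is inserted between them. /g/ and /p/ form a stop–stop cluster, so [a] is inserted between them. → [fetnofigabagapedeko].
/jipbaodpaezadab/: /p/ and /b/ form a stop–stop cluster, so [a] is inserted between them. /d/ and /p/ form a stop–stop cluster, so [a] is inserted between them. → [jipabaodapaezadab].
/zuoptuipde/: /p/ and /t/ form a stop–stop cluster, so [a] is inserted between them. /p/ and /d/ form a stop–stop cluster, so [a] is inserted between them. → [zuopatuipade].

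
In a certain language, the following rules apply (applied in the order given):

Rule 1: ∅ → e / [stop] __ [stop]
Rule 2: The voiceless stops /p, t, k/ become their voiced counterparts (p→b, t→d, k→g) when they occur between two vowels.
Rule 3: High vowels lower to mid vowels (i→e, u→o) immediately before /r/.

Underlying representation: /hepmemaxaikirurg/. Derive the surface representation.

hepmemaxaigerorg

Rule 1 (stop-cluster e-epenthesis): no segment meets the environment; /hepmemaxaikirurg/ is unchanged.
Rule 2 (intervocalic voicing): /k/ is a voiceless stop between vowels /i/ and /i/, so it voices to [g]. /hepmemaxaikirurg/ → hepmemaxaigirurg.
Rule 3 (pre-rhotic lowering): /i/ is a high vowel immediately before /r/, so it lowers to [e]. /u/ is a high vowel immediately before /r/, so it lowers to [o]. /hepmemaxaigirurg/ → hepmemaxaigerorg.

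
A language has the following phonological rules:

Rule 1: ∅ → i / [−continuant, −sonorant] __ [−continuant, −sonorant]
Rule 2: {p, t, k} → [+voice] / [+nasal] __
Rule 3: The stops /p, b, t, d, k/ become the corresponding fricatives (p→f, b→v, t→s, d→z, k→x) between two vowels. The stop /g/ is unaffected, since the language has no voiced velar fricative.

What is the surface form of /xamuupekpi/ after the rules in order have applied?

xamuufexifi

Rule 1 (stop-cluster i-epenthesis): /k/ and /p/ form a stop–stop cluster, so [i] is inserted between them. /xamuupekpi/ → xamuupekipi.
Rule 2 (post-nasal voicing): no segment meets the environment; /xamuupekipi/ is unchanged.
Rule 3 (intervocalic spirantization): /p/ is a stop between vowels /u/ and /e/, so it spirantizes to the fricative [f]. /k/ is a stop between vowels /e/ and /i/, so it spirantizes to the fricative [x]. /p/ is a stop between vowels /i/ and /i/, so it spirantizes to the fricative [f]. /xamuupekipi/ → xamuufexifi.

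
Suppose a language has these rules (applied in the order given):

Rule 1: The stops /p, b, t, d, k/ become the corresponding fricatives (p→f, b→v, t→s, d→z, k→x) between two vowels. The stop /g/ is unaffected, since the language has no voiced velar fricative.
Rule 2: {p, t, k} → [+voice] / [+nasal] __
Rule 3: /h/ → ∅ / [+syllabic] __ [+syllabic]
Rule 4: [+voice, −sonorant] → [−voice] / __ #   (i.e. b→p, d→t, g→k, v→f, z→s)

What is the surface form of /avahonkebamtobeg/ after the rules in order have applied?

avaongevamdovek

Rule 1 (intervocalic spirantization): /b/ is a stop between vowels /e/ and /a/, so it spirantizes to the fricative [v]. /b/ is a stop between vowels /o/ and /e/, so it spirantizes to the fricative [v]. /avahonkebamtobeg/ → avahonkevamtoveg.
Rule 2 (post-nasal voicing): /k/ is a voiceless stop immediately after the nasal /n/, so it voices to [g]. /t/ is a voiceless stop immediately after the nasal /m/, so it voices to [d]. /avahonkevamtoveg/ → avahongevamdoveg.
Rule 3 (intervocalic h-deletion): /h/ occurs between vowels /a/ and /o/, so it deletes. /avahongevamdoveg/ → avaongevamdoveg.
Rule 4 (final devoicing): /g/ is a voiced obstruent in word-final position, so it devoices to [k]. /avaongevamdoveg/ → avaongevamdovek.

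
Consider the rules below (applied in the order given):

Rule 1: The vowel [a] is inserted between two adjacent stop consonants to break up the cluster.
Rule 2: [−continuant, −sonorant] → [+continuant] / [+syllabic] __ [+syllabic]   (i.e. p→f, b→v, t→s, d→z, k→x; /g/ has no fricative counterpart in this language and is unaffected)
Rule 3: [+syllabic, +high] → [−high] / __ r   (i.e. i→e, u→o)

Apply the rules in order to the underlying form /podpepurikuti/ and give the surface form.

pozafeforixusi

Rule 1 (stop-cluster a-epenthesis): /d/ and /p/ form a stop–stop cluster, so [a] is inserted between them. /podpepurikuti/ → podapepurikuti.
Rule 2 (intervocalic spirantization): /d/ is a stop between vowels /o/ and /a/, so it spirantizes to the fricative [z]. /p/ is a stop between vowels /a/ and /e/, so it spirantizes to the fricative [f]. /p/ is a stop between vowels /e/ and /u/, so it spirantizes to the fricative [f]. /k/ is a stop between vowels /i/ and /u/, so it spirantizes to the fricative [x]. /t/ is a stop between vowels /u/ and /i/, so it spirantizes to the fricative [s]. /podapepurikuti/ → pozafefurixusi.
Rule 3 (pre-rhotic lowering): /u/ is a high vowel immediately before /r/, so it lowers to [o]. /pozafefurixusi/ → pozafeforixusi.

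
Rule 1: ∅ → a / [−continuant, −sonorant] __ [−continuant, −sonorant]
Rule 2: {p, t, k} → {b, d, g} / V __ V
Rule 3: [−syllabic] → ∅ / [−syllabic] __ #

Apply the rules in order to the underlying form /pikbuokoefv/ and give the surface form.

pigabuogoef

Rule 1 (stop-cluster a-epenthesis): /k/ and /b/ form a stop–stop cluster, so [a] is inserted between them. /pikbuokoefv/ → pikabuokoefv.
Rule 2 (intervocalic voicing): /k/ is a voiceless stop between vowels /i/ and /a/, so it voices to [g]. /k/ is a voiceless stop between vowels /o/ and /o/, so it voices to [g]. /pikabuokoefv/ → pigabuogoefv.
Rule 3 (final cluster simplification): /v/ is the second consonant of a word-final cluster /fv/, so it deletes. /pigabuogoefv/ → pigabuogoef.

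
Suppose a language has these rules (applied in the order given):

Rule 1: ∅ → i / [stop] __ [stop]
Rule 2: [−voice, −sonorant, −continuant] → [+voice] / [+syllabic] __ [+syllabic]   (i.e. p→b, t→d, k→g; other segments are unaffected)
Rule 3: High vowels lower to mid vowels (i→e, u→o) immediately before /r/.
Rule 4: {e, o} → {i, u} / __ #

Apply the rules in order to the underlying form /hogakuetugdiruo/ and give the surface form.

Rule 1 (stop-cluster i-epenthesis): /g/ and /d/ form a stop–stop cluster, so [i] is inserted between them. /hogakuetugdiruo/ → hogakuetugidiruo.
Rule 2 (intervocalic voicing): /k/ is a voiceless stop between vowels /a/ and /u/, so it voices to [g]. /t/ is a voiceless stop between vowels /e/ and /u/, so it voices to [d]. /hogakuetugidiruo/ → hogaguedugidiruo.
Rule 3 (pre-rhotic lowering): /i/ is a high vowel immediately before /r/, so it lowers to [e]. /hogaguedugidiruo/ → hogaguedugideruo.
Rule 4 (final vowel raising): /o/ is a mid vowel in word-final position, so it raises to [u]. /hogaguedugideruo/ → hogaguedugideruu.

hogaguedugideruu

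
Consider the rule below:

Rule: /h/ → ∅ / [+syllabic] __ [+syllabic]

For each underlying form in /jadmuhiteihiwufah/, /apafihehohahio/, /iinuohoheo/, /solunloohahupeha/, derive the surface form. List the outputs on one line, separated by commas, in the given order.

jadmuiteiiwufah, apafieoaio, iinuooeo, solunlooaupea

/jadmuhiteihiwufah/: /h/ occurs between vowels /u/ and /i/, so it deletes. /h/ occurs between vowels /i/ and /i/, so it deletes. → [jadmuiteiiwufah].
/apafihehohahio/: /h/ occurs between vowels /i/ and /e/, so it deletes. /h/ occurs between vowels /e/ and /o/, so it deletes. /h/ occurs between vowels /o/ and /a/, so it deletes. /h/ occurs between vowels /a/ and /i/, so it deletes. → [apafieoaio].
/iinuohoheo/: /h/ occurs between vowels /o/ and /o/, so it deletes. /h/ occurs between vowels /o/ and /e/, so it deletes. → [iinuooeo].
/solunloohahupeha/: /h/ occurs between vowels /o/ and /a/, so it deletes. /h/ occurs between vowels /a/ and /u/, so it deletes. /h/ occurs between vowels /e/ and /a/, so it deletes. → [solunlooaupea].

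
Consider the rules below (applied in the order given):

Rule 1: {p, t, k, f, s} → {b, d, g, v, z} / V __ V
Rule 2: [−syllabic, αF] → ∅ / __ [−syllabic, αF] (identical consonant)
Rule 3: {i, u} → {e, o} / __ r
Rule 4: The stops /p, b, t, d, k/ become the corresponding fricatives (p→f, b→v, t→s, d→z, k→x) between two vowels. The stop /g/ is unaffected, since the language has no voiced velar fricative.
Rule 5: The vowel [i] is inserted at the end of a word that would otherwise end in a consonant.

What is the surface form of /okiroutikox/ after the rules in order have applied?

ogerouzigoxi

Rule 1 (intervocalic voicing): /k/ is a voiceless obstruent between vowels /o/ and /i/, so it voices to [g]. /t/ is a voiceless obstruent between vowels /u/ and /i/, so it voices to [d]. /k/ is a voiceless obstruent between vowels /i/ and /o/, so it voices to [g]. /okiroutikox/ → ogiroudigox.
Rule 2 (degemination): no segment meets the environment; /ogiroudigox/ is unchanged.
Rule 3 (pre-rhotic lowering): /i/ is a high vowel immediately before /r/, so it lowers to [e]. /ogiroudigox/ → ogeroudigox.
Rule 4 (intervocalic spirantization): /d/ is a stop between vowels /u/ and /i/, so it spirantizes to the fricative [z]. /ogeroudigox/ → ogerouzigox.
Rule 5 (final i-epenthesis): the form ends in the consonant /x/, so [i] is inserted word-finally. /ogerouzigox/ → ogerouzigoxi.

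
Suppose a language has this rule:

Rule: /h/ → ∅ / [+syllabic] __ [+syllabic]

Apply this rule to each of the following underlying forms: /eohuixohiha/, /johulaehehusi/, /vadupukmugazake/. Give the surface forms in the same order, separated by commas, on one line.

/eohuixohiha/: /h/ occurs between vowels /o/ and /u/, so it deletes. /h/ occurs between vowels /o/ and /i/, so it deletes. /h/ occurs between vowels /i/ and /a/, so it deletes. → [eouixoia].
/johulaehehusi/: /h/ occurs between vowels /o/ and /u/, so it deletes. /h/ occurs between vowels /e/ and /e/, so it deletes. /h/ occurs between vowels /e/ and /u/, so it deletes. → [joulaeeusi].
/vadupukmugazake/: the rule's environment is not met; surfaces unchanged as [vadupukmugazake].

eouixoia, joulaeeusi, vadupukmugazake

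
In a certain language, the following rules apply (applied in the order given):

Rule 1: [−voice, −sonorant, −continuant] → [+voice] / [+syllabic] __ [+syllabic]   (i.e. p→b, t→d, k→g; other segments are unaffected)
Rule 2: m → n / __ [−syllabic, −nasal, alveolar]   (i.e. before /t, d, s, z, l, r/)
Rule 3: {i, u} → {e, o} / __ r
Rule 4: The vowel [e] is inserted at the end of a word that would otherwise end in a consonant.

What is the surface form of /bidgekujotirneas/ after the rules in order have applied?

bidgegujodernease

Rule 1 (intervocalic voicing): /k/ is a voiceless stop between vowels /e/ and /u/, so it voices to [g]. /t/ is a voiceless stop between vowels /o/ and /i/, so it voices to [d]. /bidgekujotirneas/ → bidgegujodirneas.
Rule 2 (nasal place assimilation): no segment meets the environment; /bidgegujodirneas/ is unchanged.
Rule 3 (pre-rhotic lowering): /i/ is a high vowel immediately before /r/, so it lowers to [e]. /bidgegujodirneas/ → bidgegujoderneas.
Rule 4 (final e-epenthesis): the form ends in the consonant /s/, so [e] is inserted word-finally. /bidgegujoderneas/ → bidgegujodernease.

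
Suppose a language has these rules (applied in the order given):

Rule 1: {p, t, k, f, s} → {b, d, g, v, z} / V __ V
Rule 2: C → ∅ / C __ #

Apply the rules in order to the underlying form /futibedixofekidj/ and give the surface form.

fudibedixovegid

Rule 1 (intervocalic voicing): /t/ is a voiceless obstruent between vowels /u/ and /i/, so it voices to [d]. /f/ is a voiceless obstruent between vowels /o/ and /e/, so it voices to [v]. /k/ is a voiceless obstruent between vowels /e/ and /i/, so it voices to [g]. /futibedixofekidj/ → fudibedixovegidj.
Rule 2 (final cluster simplification): /j/ is the second consonant of a word-final cluster /dj/, so it deletes. /fudibedixovegidj/ → fudibedixovegid.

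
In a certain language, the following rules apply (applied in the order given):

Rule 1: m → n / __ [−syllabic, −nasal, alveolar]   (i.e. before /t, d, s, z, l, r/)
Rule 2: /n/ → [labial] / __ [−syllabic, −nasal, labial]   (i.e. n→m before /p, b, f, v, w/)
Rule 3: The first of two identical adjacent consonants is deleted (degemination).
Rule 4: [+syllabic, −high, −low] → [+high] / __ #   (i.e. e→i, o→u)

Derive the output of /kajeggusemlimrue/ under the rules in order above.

kajegusenlinrui

Rule 1 (nasal place assimilation): /m/ precedes the alveolar consonant /l/, so it assimilates in place to [n]. /m/ precedes the alveolar consonant /r/, so it assimilates in place to [n]. /kajeggusemlimrue/ → kajeggusenlinrue.
Rule 2 (nasal place assimilation): no segment meets the environment; /kajeggusenlinrue/ is unchanged.
Rule 3 (degemination): /gg/ is a geminate; the first /g/ deletes. /kajeggusenlinrue/ → kajegusenlinrue.
Rule 4 (final vowel raising): /e/ is a mid vowel in word-final position, so it raises to [i]. /kajegusenlinrue/ → kajegusenlinrui.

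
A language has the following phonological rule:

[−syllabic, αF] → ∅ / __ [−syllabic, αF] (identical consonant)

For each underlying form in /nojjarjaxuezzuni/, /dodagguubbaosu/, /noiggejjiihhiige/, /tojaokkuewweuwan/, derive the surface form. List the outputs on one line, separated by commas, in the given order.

/nojjarjaxuezzuni/: /jj/ is a geminate; the first /j/ deletes. /zz/ is a geminate; the first /z/ deletes. → [nojarjaxuezuni].
/dodagguubbaosu/: /gg/ is a geminate; the first /g/ deletes. /bb/ is a geminate; the first /b/ deletes. → [dodaguubaosu].
/noiggejjiihhiige/: /gg/ is a geminate; the first /g/ deletes. /jj/ is a geminate; the first /j/ deletes. /hh/ is a geminate; the first /h/ deletes. → [noigejiihiige].
/tojaokkuewweuwan/: /kk/ is a geminate; the first /k/ deletes. /ww/ is a geminate; the first /w/ deletes. → [tojaokueweuwan].

nojarjaxuezuni, dodaguubaosu, noigejiihiige, tojaokueweuwan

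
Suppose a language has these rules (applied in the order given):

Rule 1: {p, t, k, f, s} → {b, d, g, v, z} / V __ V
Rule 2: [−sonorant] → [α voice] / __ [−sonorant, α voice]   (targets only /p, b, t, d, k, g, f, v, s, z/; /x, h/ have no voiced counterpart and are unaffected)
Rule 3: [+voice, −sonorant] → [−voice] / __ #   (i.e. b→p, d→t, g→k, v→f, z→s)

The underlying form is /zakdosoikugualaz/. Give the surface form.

Rule 1 (intervocalic voicing): /s/ is a voiceless obstruent between vowels /o/ and /o/, so it voices to [z]. /k/ is a voiceless obstruent between vowels /i/ and /u/, so it voices to [g]. /zakdosoikugualaz/ → zakdozoigugualaz.
Rule 2 (regressive voicing assimilation): /k/ precedes the voiced obstruent /d/, so it voices to [g] by assimilation. /zakdozoigugualaz/ → zagdozoigugualaz.
Rule 3 (final devoicing): /z/ is a voiced obstruent in word-final position, so it devoices to [s]. /zagdozoigugualaz/ → zagdozoigugualas.

zagdozoigugualas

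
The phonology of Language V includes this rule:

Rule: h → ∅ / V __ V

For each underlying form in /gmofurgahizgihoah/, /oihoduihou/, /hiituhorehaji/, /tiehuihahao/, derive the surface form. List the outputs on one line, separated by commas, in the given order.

gmofurgaizgioah, oioduiou, hiituoreaji, tieuiaao

/gmofurgahizgihoah/: /h/ occurs between vowels /a/ and /i/, so it deletes. /h/ occurs between vowels /i/ and /o/, so it deletes. → [gmofurgaizgioah].
/oihoduihou/: /h/ occurs between vowels /i/ and /o/, so it deletes. /h/ occurs between vowels /i/ and /o/, so it deletes. → [oioduiou].
/hiituhorehaji/: /h/ occurs between vowels /u/ and /o/, so it deletes. /h/ occurs between vowels /e/ and /a/, so it deletes. → [hiituoreaji].
/tiehuihahao/: /h/ occurs between vowels /e/ and /u/, so it deletes. /h/ occurs between vowels /i/ and /a/, so it deletes. /h/ occurs between vowels /a/ and /a/, so it deletes. → [tieuiaao].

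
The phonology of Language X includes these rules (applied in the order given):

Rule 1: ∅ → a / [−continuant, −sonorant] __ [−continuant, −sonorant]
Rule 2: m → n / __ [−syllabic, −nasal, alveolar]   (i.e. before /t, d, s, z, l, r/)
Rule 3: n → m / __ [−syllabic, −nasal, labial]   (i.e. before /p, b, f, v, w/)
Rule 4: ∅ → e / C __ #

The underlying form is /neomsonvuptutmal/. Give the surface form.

neonsomvupatutmale

Rule 1 (stop-cluster a-epenthesis): /p/ and /t/ form a stop–stop cluster, so [a] is inserted between them. /neomsonvuptutmal/ → neomsonvupatutmal.
Rule 2 (nasal place assimilation): /m/ precedes the alveolar consonant /s/, so it assimilates in place to [n]. /neomsonvupatutmal/ → neonsonvupatutmal.
Rule 3 (nasal place assimilation): /n/ precedes the labial consonant /v/, so it assimilates in place to [m]. /neonsonvupatutmal/ → neonsomvupatutmal.
Rule 4 (final e-epenthesis): the form ends in the consonant /l/, so [e] is inserted word-finally. /neonsomvupatutmal/ → neonsomvupatutmale.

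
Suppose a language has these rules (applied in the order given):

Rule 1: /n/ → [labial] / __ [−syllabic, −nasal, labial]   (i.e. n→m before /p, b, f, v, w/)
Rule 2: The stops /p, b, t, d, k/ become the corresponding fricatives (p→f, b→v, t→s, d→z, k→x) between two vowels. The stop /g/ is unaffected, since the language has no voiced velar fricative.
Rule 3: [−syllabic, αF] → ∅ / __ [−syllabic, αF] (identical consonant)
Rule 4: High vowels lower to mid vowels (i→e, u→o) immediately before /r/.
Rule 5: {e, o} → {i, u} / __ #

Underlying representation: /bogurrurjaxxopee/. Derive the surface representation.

bogororjaxofei

Rule 1 (nasal place assimilation): no segment meets the environment; /bogurrurjaxxopee/ is unchanged.
Rule 2 (intervocalic spirantization): /p/ is a stop between vowels /o/ and /e/, so it spirantizes to the fricative [f]. /bogurrurjaxxopee/ → bogurrurjaxxofee.
Rule 3 (degemination): /rr/ is a geminate; the first /r/ deletes. /xx/ is a geminate; the first /x/ deletes. /bogurrurjaxxofee/ → bogururjaxofee.
Rule 4 (pre-rhotic lowering): /u/ is a high vowel immediately before /r/, so it lowers to [o]. /u/ is a high vowel immediately before /r/, so it lowers to [o]. /bogururjaxofee/ → bogororjaxofee.
Rule 5 (final vowel raising): /e/ is a mid vowel in word-final position, so it raises to [i]. /bogororjaxofee/ → bogororjaxofei.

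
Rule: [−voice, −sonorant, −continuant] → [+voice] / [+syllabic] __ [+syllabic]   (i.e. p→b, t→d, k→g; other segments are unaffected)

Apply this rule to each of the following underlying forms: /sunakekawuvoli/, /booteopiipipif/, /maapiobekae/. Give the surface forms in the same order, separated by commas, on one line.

sunagegawuvoli, boodeobiibibif, maabiobegae

/sunakekawuvoli/: /k/ is a voiceless stop between vowels /a/ and /e/, so it voices to [g]. /k/ is a voiceless stop between vowels /e/ and /a/, so it voices to [g]. → [sunagegawuvoli].
/booteopiipipif/: /t/ is a voiceless stop between vowels /o/ and /e/, so it voices to [d]. /p/ is a voiceless stop between vowels /o/ and /i/, so it voices to [b]. /p/ is a voiceless stop between vowels /i/ and /i/, so it voices to [b]. /p/ is a voiceless stop between vowels /i/ and /i/, so it voices to [b]. → [boodeobiibibif].
/maapiobekae/: /p/ is a voiceless stop between vowels /a/ and /i/, so it voices to [b]. /k/ is a voiceless stop between vowels /e/ and /a/, so it voices to [g]. → [maabiobegae].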